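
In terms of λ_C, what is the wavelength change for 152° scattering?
1.8829 λ_C

The Compton shift formula is:
Δλ = λ_C(1 - cos θ)

Dividing both sides by λ_C:
Δλ/λ_C = 1 - cos θ

For θ = 152°:
Δλ/λ_C = 1 - cos(152°)
Δλ/λ_C = 1 - -0.8829
Δλ/λ_C = 1.8829

This means the shift is 1.8829 × λ_C = 4.5686 pm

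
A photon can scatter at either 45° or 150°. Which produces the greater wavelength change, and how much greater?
150° produces the larger shift by a factor of 6.371

Calculate both shifts using Δλ = λ_C(1 - cos θ):

For θ₁ = 45°:
Δλ₁ = 2.4263 × (1 - cos(45°))
Δλ₁ = 2.4263 × 0.2929
Δλ₁ = 0.7106 pm

For θ₂ = 150°:
Δλ₂ = 2.4263 × (1 - cos(150°))
Δλ₂ = 2.4263 × 1.8660
Δλ₂ = 4.5276 pm

The 150° angle produces the larger shift.
Ratio: 4.5276/0.7106 = 6.371

(Intermediate values are shown rounded; full precision is carried through to the final answer.)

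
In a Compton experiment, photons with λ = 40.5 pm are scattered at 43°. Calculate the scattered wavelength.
41.1518 pm

Using the Compton scattering formula:
λ' = λ + Δλ = λ + λ_C(1 - cos θ)

Given:
- Initial wavelength λ = 40.5 pm
- Scattering angle θ = 43°
- Compton wavelength λ_C ≈ 2.4263 pm

Calculate the shift:
Δλ = 2.4263 × (1 - cos(43°))
Δλ = 2.4263 × 0.2686
Δλ = 0.6518 pm

Final wavelength:
λ' = 40.5 + 0.6518 = 41.1518 pm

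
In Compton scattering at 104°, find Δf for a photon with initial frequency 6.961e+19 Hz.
2.865e+19 Hz (decrease)

Convert frequency to wavelength (c = 299792458 m/s):
λ₀ = c/f₀ = 299792458/6.961e+19 = 4.3067441e-12 m = 4.3067 pm

Calculate Compton shift:
Δλ = λ_C(1 - cos(104°)) = 3.0133 pm

Final wavelength:
λ' = λ₀ + Δλ = 4.3067 + 3.0133 = 7.3200 pm

Final frequency:
f' = c/λ' = 299792458/7.3200319e-12 = 4.0955075e+19 Hz

Frequency shift (decrease):
Δf = f₀ - f' = 6.961e+19 - 4.0955075e+19 = 2.865e+19 Hz

(Intermediate values are shown rounded; full precision is carried through to the final answer.)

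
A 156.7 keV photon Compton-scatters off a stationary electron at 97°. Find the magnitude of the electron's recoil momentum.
1.1031e-22 kg·m/s

The electron is initially at rest, so by conservation of momentum:
p⃗_e = p⃗₀ − p⃗'  (incident photon momentum minus scattered photon momentum)

Photon momentum magnitudes (p = h/λ = E/c):
λ₀ = hc/E₀ = 7.9122 pm → p₀ = h/λ₀ = 8.3745e-23 kg·m/s
Δλ = λ_C(1 − cos 97°) = 2.7220 pm
λ' = 10.6342 pm → p' = h/λ' = 6.2309e-23 kg·m/s

The scattered photon makes angle θ = 97° with the incident direction, so by the law of cosines:
|p⃗_e|² = p₀² + p'² − 2p₀p'cos θ
|p⃗_e|² = (8.3745e-23)² + (6.2309e-23)² − 2·8.3745e-23·6.2309e-23·cos(97°)
|p⃗_e| = 1.1031e-22 kg·m/s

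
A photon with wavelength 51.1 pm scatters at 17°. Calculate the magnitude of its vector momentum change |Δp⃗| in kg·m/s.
3.8294e-24 kg·m/s

Photon momentum magnitude is p = h/λ.

Initial momentum:
p₀ = h/λ = 6.6261e-34/5.1100e-11 = 1.2967e-23 kg·m/s

After scattering:
λ' = λ + Δλ = 51.1 + 0.1060 = 51.2060 pm
p' = h/λ' = 6.6261e-34/5.1206e-11 = 1.2940e-23 kg·m/s

Momentum is a vector; the scattered photon's direction makes angle θ = 17° with the incident direction. The magnitude of the vector change Δp⃗ = p⃗₀ − p⃗' is found from the law of cosines:
|Δp⃗|² = p₀² + p'² − 2p₀p'cos θ
|Δp⃗|² = (1.2967e-23)² + (1.2940e-23)² − 2·1.2967e-23·1.2940e-23·cos(17°)
|Δp⃗| = 3.8294e-24 kg·m/s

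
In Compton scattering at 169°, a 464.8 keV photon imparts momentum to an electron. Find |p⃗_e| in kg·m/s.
3.3584e-22 kg·m/s

The electron is initially at rest, so by conservation of momentum:
p⃗_e = p⃗₀ − p⃗'  (incident photon momentum minus scattered photon momentum)

Photon momentum magnitudes (p = h/λ = E/c):
λ₀ = hc/E₀ = 2.6675 pm → p₀ = h/λ₀ = 2.4840e-22 kg·m/s
Δλ = λ_C(1 − cos 169°) = 4.8080 pm
λ' = 7.4755 pm → p' = h/λ' = 8.8637e-23 kg·m/s

The scattered photon makes angle θ = 169° with the incident direction, so by the law of cosines:
|p⃗_e|² = p₀² + p'² − 2p₀p'cos θ
|p⃗_e|² = (2.4840e-22)² + (8.8637e-23)² − 2·2.4840e-22·8.8637e-23·cos(169°)
|p⃗_e| = 3.3584e-22 kg·m/s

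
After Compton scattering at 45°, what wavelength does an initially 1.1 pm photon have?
1.8106 pm

Using the Compton formula: λ' = λ + λ_C(1 − cos θ)

For θ = 45°, cos θ = √2/2 (exact) ≈ 0.7071, so:
1 − cos 45° = 1 − (√2/2) ≈ 0.2929

Δλ = λ_C × 0.2929 = 2.4263 × 0.2929 = 0.7106 pm

λ' = 1.1 + 0.7106 = 1.8106 pm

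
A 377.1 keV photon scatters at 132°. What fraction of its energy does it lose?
0.5519 (or 55.19%)

Calculate initial and final photon energies:

Initial: E₀ = 377.1 keV → λ₀ = 3.2878 pm
Compton shift: Δλ = 4.0498 pm
Final wavelength: λ' = 7.3377 pm
Final energy: E' = 168.9696 keV

Fractional energy loss:
(E₀ - E')/E₀ = (377.1000 - 168.9696)/377.1000
= 208.1304/377.1000
= 0.5519
= 55.19%

(Intermediate values are shown rounded; full precision is carried through to the final answer.)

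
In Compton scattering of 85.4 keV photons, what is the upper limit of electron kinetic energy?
21.3939 keV

Maximum energy transfer occurs at θ = 180° (backscattering).

Initial photon: E₀ = 85.4 keV → λ₀ = 14.5181 pm

Maximum Compton shift (at 180°):
Δλ_max = 2λ_C = 2 × 2.4263 = 4.8526 pm

Final wavelength:
λ' = 14.5181 + 4.8526 = 19.3707 pm

Minimum photon energy (maximum energy to electron):
E'_min = hc/λ' = 64.0061 keV

Maximum electron kinetic energy:
K_max = E₀ - E'_min = 85.4000 - 64.0061 = 21.3939 keV

(Intermediate values are shown rounded; full precision is carried through to the final answer.)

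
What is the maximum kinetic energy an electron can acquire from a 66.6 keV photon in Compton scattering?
13.7708 keV

Maximum energy transfer occurs at θ = 180° (backscattering).

Initial photon: E₀ = 66.6 keV → λ₀ = 18.6162 pm

Maximum Compton shift (at 180°):
Δλ_max = 2λ_C = 2 × 2.4263 = 4.8526 pm

Final wavelength:
λ' = 18.6162 + 4.8526 = 23.4689 pm

Minimum photon energy (maximum energy to electron):
E'_min = hc/λ' = 52.8292 keV

Maximum electron kinetic energy:
K_max = E₀ - E'_min = 66.6000 - 52.8292 = 13.7708 keV

(Intermediate values are shown rounded; full precision is carried through to the final answer.)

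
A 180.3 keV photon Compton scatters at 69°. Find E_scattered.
147.0166 keV

First convert energy to wavelength:
λ = hc/E, with hc ≈ 1239.842 keV·pm (i.e. 1239.842 eV·nm)

For E = 180.3 keV = 180300 eV:
λ = 1239.842 keV·pm / 180.3 keV
λ = 6.8766 pm

Calculate the Compton shift:
Δλ = λ_C(1 - cos(69°)) = 2.4263 × 0.6416
Δλ = 1.5568 pm

Final wavelength:
λ' = 6.8766 + 1.5568 = 8.4333 pm

Final energy:
E' = hc/λ' = 1239.842 / 8.4333 = 147.0166 keV

(Intermediate values are shown rounded; full precision is carried through to the final answer.)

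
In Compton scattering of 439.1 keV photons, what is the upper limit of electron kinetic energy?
277.5827 keV

Maximum energy transfer occurs at θ = 180° (backscattering).

Initial photon: E₀ = 439.1 keV → λ₀ = 2.8236 pm

Maximum Compton shift (at 180°):
Δλ_max = 2λ_C = 2 × 2.4263 = 4.8526 pm

Final wavelength:
λ' = 2.8236 + 4.8526 = 7.6762 pm

Minimum photon energy (maximum energy to electron):
E'_min = hc/λ' = 161.5173 keV

Maximum electron kinetic energy:
K_max = E₀ - E'_min = 439.1000 - 161.5173 = 277.5827 keV

(Intermediate values are shown rounded; full precision is carried through to the final answer.)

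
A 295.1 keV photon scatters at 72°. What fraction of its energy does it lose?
0.2852 (or 28.52%)

Calculate initial and final photon energies:

Initial: E₀ = 295.1 keV → λ₀ = 4.2014 pm
Compton shift: Δλ = 1.6765 pm
Final wavelength: λ' = 5.8780 pm
Final energy: E' = 210.9303 keV

Fractional energy loss:
(E₀ - E')/E₀ = (295.1000 - 210.9303)/295.1000
= 84.1697/295.1000
= 0.2852
= 28.52%

(Intermediate values are shown rounded; full precision is carried through to the final answer.)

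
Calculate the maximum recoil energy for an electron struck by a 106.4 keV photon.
31.2821 keV

Maximum energy transfer occurs at θ = 180° (backscattering).

Initial photon: E₀ = 106.4 keV → λ₀ = 11.6527 pm

Maximum Compton shift (at 180°):
Δλ_max = 2λ_C = 2 × 2.4263 = 4.8526 pm

Final wavelength:
λ' = 11.6527 + 4.8526 = 16.5053 pm

Minimum photon energy (maximum energy to electron):
E'_min = hc/λ' = 75.1179 keV

Maximum electron kinetic energy:
K_max = E₀ - E'_min = 106.4000 - 75.1179 = 31.2821 keV

(Intermediate values are shown rounded; full precision is carried through to the final answer.)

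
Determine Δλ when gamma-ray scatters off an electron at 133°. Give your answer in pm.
4.0810 pm

Using the Compton scattering formula:
Δλ = λ_C(1 - cos θ)

where λ_C = h/(m_e·c) ≈ 2.4263 pm is the Compton wavelength of an electron.

For θ = 133°:
cos(133°) = -0.6820
1 - cos(133°) = 1.6820

Δλ = 2.4263 × 1.6820
Δλ = 4.0810 pm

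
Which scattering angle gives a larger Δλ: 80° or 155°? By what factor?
155° produces the larger shift by a factor of 2.307

Calculate both shifts using Δλ = λ_C(1 - cos θ):

For θ₁ = 80°:
Δλ₁ = 2.4263 × (1 - cos(80°))
Δλ₁ = 2.4263 × 0.8264
Δλ₁ = 2.0050 pm

For θ₂ = 155°:
Δλ₂ = 2.4263 × (1 - cos(155°))
Δλ₂ = 2.4263 × 1.9063
Δλ₂ = 4.6253 pm

The 155° angle produces the larger shift.
Ratio: 4.6253/2.0050 = 2.307

(Intermediate values are shown rounded; full precision is carried through to the final answer.)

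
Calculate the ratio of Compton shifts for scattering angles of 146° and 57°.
146° produces the larger shift by a factor of 4.017

Calculate both shifts using Δλ = λ_C(1 - cos θ):

For θ₁ = 57°:
Δλ₁ = 2.4263 × (1 - cos(57°))
Δλ₁ = 2.4263 × 0.4554
Δλ₁ = 1.1048 pm

For θ₂ = 146°:
Δλ₂ = 2.4263 × (1 - cos(146°))
Δλ₂ = 2.4263 × 1.8290
Δλ₂ = 4.4378 pm

The 146° angle produces the larger shift.
Ratio: 4.4378/1.1048 = 4.017

(Intermediate values are shown rounded; full precision is carried through to the final answer.)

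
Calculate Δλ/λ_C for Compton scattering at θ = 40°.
0.2340 λ_C

The Compton shift formula is:
Δλ = λ_C(1 - cos θ)

Dividing both sides by λ_C:
Δλ/λ_C = 1 - cos θ

For θ = 40°:
Δλ/λ_C = 1 - cos(40°)
Δλ/λ_C = 1 - 0.7660
Δλ/λ_C = 0.2340

This means the shift is 0.2340 × λ_C = 0.5676 pm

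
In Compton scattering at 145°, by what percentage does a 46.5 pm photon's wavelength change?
9.4921%

Calculate the Compton shift:
Δλ = λ_C(1 - cos(145°))
Δλ = 2.4263 × (1 - cos(145°))
Δλ = 2.4263 × 1.8192
Δλ = 4.4138 pm

Percentage change:
(Δλ/λ₀) × 100 = (4.4138/46.5) × 100
= 9.4921%

(Intermediate values are shown rounded; full precision is carried through to the final answer.)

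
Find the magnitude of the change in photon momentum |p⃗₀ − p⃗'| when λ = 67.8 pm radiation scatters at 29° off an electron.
4.8832e-24 kg·m/s

Photon momentum magnitude is p = h/λ.

Initial momentum:
p₀ = h/λ = 6.6261e-34/6.7800e-11 = 9.7730e-24 kg·m/s

After scattering:
λ' = λ + Δλ = 67.8 + 0.3042 = 68.1042 pm
p' = h/λ' = 6.6261e-34/6.8104e-11 = 9.7293e-24 kg·m/s

Momentum is a vector; the scattered photon's direction makes angle θ = 29° with the incident direction. The magnitude of the vector change Δp⃗ = p⃗₀ − p⃗' is found from the law of cosines:
|Δp⃗|² = p₀² + p'² − 2p₀p'cos θ
|Δp⃗|² = (9.7730e-24)² + (9.7293e-24)² − 2·9.7730e-24·9.7293e-24·cos(29°)
|Δp⃗| = 4.8832e-24 kg·m/s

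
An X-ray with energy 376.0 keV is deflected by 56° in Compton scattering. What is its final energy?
283.9125 keV

First convert energy to wavelength:
λ = hc/E, with hc ≈ 1239.842 keV·pm (i.e. 1239.842 eV·nm)

For E = 376.0 keV = 376000 eV:
λ = 1239.842 keV·pm / 376.0 keV
λ = 3.2975 pm

Calculate the Compton shift:
Δλ = λ_C(1 - cos(56°)) = 2.4263 × 0.4408
Δλ = 1.0695 pm

Final wavelength:
λ' = 3.2975 + 1.0695 = 4.3670 pm

Final energy:
E' = hc/λ' = 1239.842 / 4.3670 = 283.9125 keV

(Intermediate values are shown rounded; full precision is carried through to the final answer.)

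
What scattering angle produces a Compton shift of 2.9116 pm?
101.54°

From the Compton formula Δλ = λ_C(1 - cos θ), we can solve for θ:

cos θ = 1 - Δλ/λ_C

Given:
- Δλ = 2.9116 pm
- λ_C = h/(m_e·c) ≈ 2.42631024 pm

cos θ = 1 - 2.9116/2.42631024
cos θ = 1 - 1.200011
cos θ = -0.200011

θ = arccos(-0.200011)
θ = 101.54°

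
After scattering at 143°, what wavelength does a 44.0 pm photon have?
48.3640 pm

Using the Compton scattering formula:
λ' = λ + Δλ = λ + λ_C(1 - cos θ)

Given:
- Initial wavelength λ = 44.0 pm
- Scattering angle θ = 143°
- Compton wavelength λ_C ≈ 2.4263 pm

Calculate the shift:
Δλ = 2.4263 × (1 - cos(143°))
Δλ = 2.4263 × 1.7986
Δλ = 4.3640 pm

Final wavelength:
λ' = 44.0 + 4.3640 = 48.3640 pm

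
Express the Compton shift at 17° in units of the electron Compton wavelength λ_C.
0.0437 λ_C

The Compton shift formula is:
Δλ = λ_C(1 - cos θ)

Dividing both sides by λ_C:
Δλ/λ_C = 1 - cos θ

For θ = 17°:
Δλ/λ_C = 1 - cos(17°)
Δλ/λ_C = 1 - 0.9563
Δλ/λ_C = 0.0437

This means the shift is 0.0437 × λ_C = 0.1060 pm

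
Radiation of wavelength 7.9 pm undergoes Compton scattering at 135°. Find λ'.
12.0420 pm

Using the Compton formula: λ' = λ + λ_C(1 − cos θ)

For θ = 135°, cos θ = -√2/2 (exact) ≈ -0.7071, so:
1 − cos 135° = 1 − (-√2/2) ≈ 1.7071

Δλ = λ_C × 1.7071 = 2.4263 × 1.7071 = 4.1420 pm

λ' = 7.9 + 4.1420 = 12.0420 pm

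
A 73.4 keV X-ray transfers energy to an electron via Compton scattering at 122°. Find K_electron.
13.2241 keV

By energy conservation: K_e = E_initial - E_final

First find the scattered photon energy:
Initial wavelength: λ = hc/E = 16.8916 pm
Compton shift: Δλ = λ_C(1 - cos(122°)) = 3.7121 pm
Final wavelength: λ' = 16.8916 + 3.7121 = 20.6036 pm
Final photon energy: E' = hc/λ' = 60.1759 keV

Electron kinetic energy:
K_e = E - E' = 73.4000 - 60.1759 = 13.2241 keV

(Intermediate values are shown rounded; full precision is carried through to the final answer.)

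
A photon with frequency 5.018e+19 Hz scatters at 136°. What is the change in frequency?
2.063e+19 Hz (decrease)

Convert frequency to wavelength (c = 299792458 m/s):
λ₀ = c/f₀ = 299792458/5.018e+19 = 5.9743415e-12 m = 5.9743 pm

Calculate Compton shift:
Δλ = λ_C(1 - cos(136°)) = 4.1717 pm

Final wavelength:
λ' = λ₀ + Δλ = 5.9743 + 4.1717 = 10.1460 pm

Final frequency:
f' = c/λ' = 299792458/1.0145993e-11 = 2.9547867e+19 Hz

Frequency shift (decrease):
Δf = f₀ - f' = 5.018e+19 - 2.9547867e+19 = 2.063e+19 Hz

(Intermediate values are shown rounded; full precision is carried through to the final answer.)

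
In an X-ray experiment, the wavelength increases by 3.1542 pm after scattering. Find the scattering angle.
107.46°

From the Compton formula Δλ = λ_C(1 - cos θ), we can solve for θ:

cos θ = 1 - Δλ/λ_C

Given:
- Δλ = 3.1542 pm
- λ_C = h/(m_e·c) ≈ 2.42631024 pm

cos θ = 1 - 3.1542/2.42631024
cos θ = 1 - 1.299999
cos θ = -0.299999

θ = arccos(-0.299999)
θ = 107.46°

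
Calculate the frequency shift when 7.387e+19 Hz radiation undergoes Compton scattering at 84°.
2.576e+19 Hz (decrease)

Convert frequency to wavelength (c = 299792458 m/s):
λ₀ = c/f₀ = 299792458/7.387e+19 = 4.0583790e-12 m = 4.0584 pm

Calculate Compton shift:
Δλ = λ_C(1 - cos(84°)) = 2.1727 pm

Final wavelength:
λ' = λ₀ + Δλ = 4.0584 + 2.1727 = 6.2311 pm

Final frequency:
f' = c/λ' = 299792458/6.2310708e-12 = 4.8112511e+19 Hz

Frequency shift (decrease):
Δf = f₀ - f' = 7.387e+19 - 4.8112511e+19 = 2.576e+19 Hz

(Intermediate values are shown rounded; full precision is carried through to the final answer.)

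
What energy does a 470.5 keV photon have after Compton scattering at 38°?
393.6619 keV

First convert energy to wavelength:
λ = hc/E, with hc ≈ 1239.842 keV·pm (i.e. 1239.842 eV·nm)

For E = 470.5 keV = 470500 eV:
λ = 1239.842 keV·pm / 470.5 keV
λ = 2.6352 pm

Calculate the Compton shift:
Δλ = λ_C(1 - cos(38°)) = 2.4263 × 0.2120
Δλ = 0.5144 pm

Final wavelength:
λ' = 2.6352 + 0.5144 = 3.1495 pm

Final energy:
E' = hc/λ' = 1239.842 / 3.1495 = 393.6619 keV

(Intermediate values are shown rounded; full precision is carried through to the final answer.)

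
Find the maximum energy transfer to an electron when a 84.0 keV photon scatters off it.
20.7835 keV

Maximum energy transfer occurs at θ = 180° (backscattering).

Initial photon: E₀ = 84.0 keV → λ₀ = 14.7600 pm

Maximum Compton shift (at 180°):
Δλ_max = 2λ_C = 2 × 2.4263 = 4.8526 pm

Final wavelength:
λ' = 14.7600 + 4.8526 = 19.6126 pm

Minimum photon energy (maximum energy to electron):
E'_min = hc/λ' = 63.2165 keV

Maximum electron kinetic energy:
K_max = E₀ - E'_min = 84.0000 - 63.2165 = 20.7835 keV

(Intermediate values are shown rounded; full precision is carried through to the final answer.)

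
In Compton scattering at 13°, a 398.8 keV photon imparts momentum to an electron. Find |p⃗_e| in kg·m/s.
4.7961e-23 kg·m/s

The electron is initially at rest, so by conservation of momentum:
p⃗_e = p⃗₀ − p⃗'  (incident photon momentum minus scattered photon momentum)

Photon momentum magnitudes (p = h/λ = E/c):
λ₀ = hc/E₀ = 3.1089 pm → p₀ = h/λ₀ = 2.1313e-22 kg·m/s
Δλ = λ_C(1 − cos 13°) = 0.0622 pm
λ' = 3.1711 pm → p' = h/λ' = 2.0895e-22 kg·m/s

The scattered photon makes angle θ = 13° with the incident direction, so by the law of cosines:
|p⃗_e|² = p₀² + p'² − 2p₀p'cos θ
|p⃗_e|² = (2.1313e-22)² + (2.0895e-22)² − 2·2.1313e-22·2.0895e-22·cos(13°)
|p⃗_e| = 4.7961e-23 kg·m/s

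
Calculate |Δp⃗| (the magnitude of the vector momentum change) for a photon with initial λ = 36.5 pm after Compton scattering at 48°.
1.4613e-23 kg·m/s

Photon momentum magnitude is p = h/λ.

Initial momentum:
p₀ = h/λ = 6.6261e-34/3.6500e-11 = 1.8154e-23 kg·m/s

After scattering:
λ' = λ + Δλ = 36.5 + 0.8028 = 37.3028 pm
p' = h/λ' = 6.6261e-34/3.7303e-11 = 1.7763e-23 kg·m/s

Momentum is a vector; the scattered photon's direction makes angle θ = 48° with the incident direction. The magnitude of the vector change Δp⃗ = p⃗₀ − p⃗' is found from the law of cosines:
|Δp⃗|² = p₀² + p'² − 2p₀p'cos θ
|Δp⃗|² = (1.8154e-23)² + (1.7763e-23)² − 2·1.8154e-23·1.7763e-23·cos(48°)
|Δp⃗| = 1.4613e-23 kg·m/s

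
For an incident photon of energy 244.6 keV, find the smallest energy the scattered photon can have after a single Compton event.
124.9655 keV (at θ = 180°)

The scattered photon has minimum energy when its wavelength is maximum, i.e., when the Compton shift Δλ = λ_C(1 − cos θ) is maximum. This occurs at θ = 180° (backscattering), giving Δλ_max = 2λ_C = 4.8526 pm.

Initial wavelength: λ₀ = hc/E₀ = 5.0689 pm
Maximum final wavelength: λ'_max = λ₀ + 2λ_C = 5.0689 + 4.8526 = 9.9215 pm
Minimum final energy: E'_min = hc/λ'_max = 124.9655 keV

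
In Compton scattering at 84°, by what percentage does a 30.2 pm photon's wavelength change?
7.1943%

Calculate the Compton shift:
Δλ = λ_C(1 - cos(84°))
Δλ = 2.4263 × (1 - cos(84°))
Δλ = 2.4263 × 0.8955
Δλ = 2.1727 pm

Percentage change:
(Δλ/λ₀) × 100 = (2.1727/30.2) × 100
= 7.1943%

(Intermediate values are shown rounded; full precision is carried through to the final answer.)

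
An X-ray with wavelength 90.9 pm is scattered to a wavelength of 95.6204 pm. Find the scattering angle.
161.00°

First find the wavelength shift:
Δλ = λ' - λ = 95.6204 - 90.9 = 4.7204 pm

Using Δλ = λ_C(1 - cos θ), with λ_C = h/(m_e·c) ≈ 2.42631024 pm:
cos θ = 1 - Δλ/λ_C
cos θ = 1 - 4.7204/2.42631024
cos θ = -0.945506

θ = arccos(-0.945506)
θ = 161.00°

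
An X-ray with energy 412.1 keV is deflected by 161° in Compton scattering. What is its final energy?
160.4137 keV

First convert energy to wavelength:
λ = hc/E, with hc ≈ 1239.842 keV·pm (i.e. 1239.842 eV·nm)

For E = 412.1 keV = 412100 eV:
λ = 1239.842 keV·pm / 412.1 keV
λ = 3.0086 pm

Calculate the Compton shift:
Δλ = λ_C(1 - cos(161°)) = 2.4263 × 1.9455
Δλ = 4.7204 pm

Final wavelength:
λ' = 3.0086 + 4.7204 = 7.7290 pm

Final energy:
E' = hc/λ' = 1239.842 / 7.7290 = 160.4137 keV

(Intermediate values are shown rounded; full precision is carried through to the final answer.)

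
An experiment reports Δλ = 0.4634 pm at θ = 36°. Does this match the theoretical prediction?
Yes, consistent

Calculate the expected shift for θ = 36°:

Δλ_expected = λ_C(1 - cos(36°))
Δλ_expected = 2.4263 × (1 - cos(36°))
Δλ_expected = 2.4263 × 0.1910
Δλ_expected = 0.4634 pm

Given shift: 0.4634 pm
Expected shift: 0.4634 pm
Difference: 0.0000 pm

The values match. This is consistent with Compton scattering at the stated angle.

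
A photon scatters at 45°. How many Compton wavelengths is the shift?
0.2929 λ_C

The Compton shift formula is:
Δλ = λ_C(1 - cos θ)

Dividing both sides by λ_C:
Δλ/λ_C = 1 - cos θ

For θ = 45°:
Δλ/λ_C = 1 - cos(45°)
Δλ/λ_C = 1 - 0.7071
Δλ/λ_C = 0.2929

This means the shift is 0.2929 × λ_C = 0.7106 pm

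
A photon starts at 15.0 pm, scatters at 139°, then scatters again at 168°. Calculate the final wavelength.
24.0571 pm

Apply Compton shift twice:

First scattering at θ₁ = 139°:
Δλ₁ = λ_C(1 - cos(139°))
Δλ₁ = 2.4263 × 1.7547
Δλ₁ = 4.2575 pm

After first scattering:
λ₁ = 15.0 + 4.2575 = 19.2575 pm

Second scattering at θ₂ = 168°:
Δλ₂ = λ_C(1 - cos(168°))
Δλ₂ = 2.4263 × 1.9781
Δλ₂ = 4.7996 pm

Final wavelength:
λ₂ = 19.2575 + 4.7996 = 24.0571 pm

Total shift: Δλ_total = 4.2575 + 4.7996 = 9.0571 pm

(Intermediate values are shown rounded; full precision is carried through to the final answer.)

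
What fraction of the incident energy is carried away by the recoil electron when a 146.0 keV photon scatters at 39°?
0.0599 (or 5.99%)

Calculate initial and final photon energies:

Initial: E₀ = 146.0 keV → λ₀ = 8.4921 pm
Compton shift: Δλ = 0.5407 pm
Final wavelength: λ' = 9.0328 pm
Final energy: E' = 137.2603 keV

Fractional energy loss:
(E₀ - E')/E₀ = (146.0000 - 137.2603)/146.0000
= 8.7397/146.0000
= 0.0599
= 5.99%

(Intermediate values are shown rounded; full precision is carried through to the final answer.)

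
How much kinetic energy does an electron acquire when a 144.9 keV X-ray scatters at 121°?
43.5435 keV

By energy conservation: K_e = E_initial - E_final

First find the scattered photon energy:
Initial wavelength: λ = hc/E = 8.5565 pm
Compton shift: Δλ = λ_C(1 - cos(121°)) = 3.6760 pm
Final wavelength: λ' = 8.5565 + 3.6760 = 12.2325 pm
Final photon energy: E' = hc/λ' = 101.3565 keV

Electron kinetic energy:
K_e = E - E' = 144.9000 - 101.3565 = 43.5435 keV

(Intermediate values are shown rounded; full precision is carried through to the final answer.)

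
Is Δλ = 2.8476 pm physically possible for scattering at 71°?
No, inconsistent

Calculate the expected shift for θ = 71°:

Δλ_expected = λ_C(1 - cos(71°))
Δλ_expected = 2.4263 × (1 - cos(71°))
Δλ_expected = 2.4263 × 0.6744
Δλ_expected = 1.6364 pm

Given shift: 2.8476 pm
Expected shift: 1.6364 pm
Difference: 1.2113 pm

The values do not match. The given shift corresponds to θ ≈ 100.0°, not 71°.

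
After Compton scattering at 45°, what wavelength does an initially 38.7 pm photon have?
39.4106 pm

Using the Compton formula: λ' = λ + λ_C(1 − cos θ)

For θ = 45°, cos θ = √2/2 (exact) ≈ 0.7071, so:
1 − cos 45° = 1 − (√2/2) ≈ 0.2929

Δλ = λ_C × 0.2929 = 2.4263 × 0.2929 = 0.7106 pm

λ' = 38.7 + 0.7106 = 39.4106 pm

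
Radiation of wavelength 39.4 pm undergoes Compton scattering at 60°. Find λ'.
40.6132 pm

Using the Compton formula: λ' = λ + λ_C(1 − cos θ)

For θ = 60°, cos θ = 1/2 (exact) = 0.5000, so:
1 − cos 60° = 1 − (1/2) = 0.5000

Δλ = λ_C × 0.5000 = 2.4263 × 0.5000 = 1.2132 pm

λ' = 39.4 + 1.2132 = 40.6132 pm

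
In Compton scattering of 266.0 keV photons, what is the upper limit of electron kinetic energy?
135.6780 keV

Maximum energy transfer occurs at θ = 180° (backscattering).

Initial photon: E₀ = 266.0 keV → λ₀ = 4.6611 pm

Maximum Compton shift (at 180°):
Δλ_max = 2λ_C = 2 × 2.4263 = 4.8526 pm

Final wavelength:
λ' = 4.6611 + 4.8526 = 9.5137 pm

Minimum photon energy (maximum energy to electron):
E'_min = hc/λ' = 130.3220 keV

Maximum electron kinetic energy:
K_max = E₀ - E'_min = 266.0000 - 130.3220 = 135.6780 keV

(Intermediate values are shown rounded; full precision is carried through to the final answer.)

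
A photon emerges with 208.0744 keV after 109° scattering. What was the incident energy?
452.0998 keV

Convert final energy to wavelength (hc ≈ 1239.842 keV·pm):
λ' = hc/E' = 1239.842 / 208.0744 = 5.9586 pm

Calculate the Compton shift:
Δλ = λ_C(1 - cos(109°))
Δλ = 2.4263 × (1 - cos(109°))
Δλ = 3.2162 pm

Initial wavelength:
λ = λ' - Δλ = 5.9586 - 3.2162 = 2.7424 pm

Initial energy:
E = hc/λ = 1239.842 / 2.7424 = 452.0998 keV

(Intermediate values are shown rounded; full precision is carried through to the final answer.)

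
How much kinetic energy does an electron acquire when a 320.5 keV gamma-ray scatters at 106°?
142.4527 keV

By energy conservation: K_e = E_initial - E_final

First find the scattered photon energy:
Initial wavelength: λ = hc/E = 3.8685 pm
Compton shift: Δλ = λ_C(1 - cos(106°)) = 3.0951 pm
Final wavelength: λ' = 3.8685 + 3.0951 = 6.9636 pm
Final photon energy: E' = hc/λ' = 178.0473 keV

Electron kinetic energy:
K_e = E - E' = 320.5000 - 178.0473 = 142.4527 keV

(Intermediate values are shown rounded; full precision is carried through to the final answer.)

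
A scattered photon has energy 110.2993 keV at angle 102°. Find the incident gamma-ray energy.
149.1999 keV

Convert final energy to wavelength (hc ≈ 1239.842 keV·pm):
λ' = hc/E' = 1239.842 / 110.2993 = 11.2407 pm

Calculate the Compton shift:
Δλ = λ_C(1 - cos(102°))
Δλ = 2.4263 × (1 - cos(102°))
Δλ = 2.9308 pm

Initial wavelength:
λ = λ' - Δλ = 11.2407 - 2.9308 = 8.3099 pm

Initial energy:
E = hc/λ = 1239.842 / 8.3099 = 149.1999 keV

(Intermediate values are shown rounded; full precision is carried through to the final answer.)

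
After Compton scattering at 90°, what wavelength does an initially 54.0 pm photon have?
56.4263 pm

Using the Compton formula: λ' = λ + λ_C(1 − cos θ)

For θ = 90°, cos θ = 0 (exact) = 0.0000, so:
1 − cos 90° = 1 − (0) = 1.0000

Δλ = λ_C × 1.0000 = 2.4263 × 1.0000 = 2.4263 pm

λ' = 54.0 + 2.4263 = 56.4263 pm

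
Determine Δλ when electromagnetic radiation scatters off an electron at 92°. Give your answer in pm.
2.5110 pm

Using the Compton scattering formula:
Δλ = λ_C(1 - cos θ)

where λ_C = h/(m_e·c) ≈ 2.4263 pm is the Compton wavelength of an electron.

For θ = 92°:
cos(92°) = -0.0349
1 - cos(92°) = 1.0349

Δλ = 2.4263 × 1.0349
Δλ = 2.5110 pm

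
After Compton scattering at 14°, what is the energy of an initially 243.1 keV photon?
239.7125 keV

First convert energy to wavelength:
λ = hc/E, with hc ≈ 1239.842 keV·pm (i.e. 1239.842 eV·nm)

For E = 243.1 keV = 243100 eV:
λ = 1239.842 keV·pm / 243.1 keV
λ = 5.1001 pm

Calculate the Compton shift:
Δλ = λ_C(1 - cos(14°)) = 2.4263 × 0.0297
Δλ = 0.0721 pm

Final wavelength:
λ' = 5.1001 + 0.0721 = 5.1722 pm

Final energy:
E' = hc/λ' = 1239.842 / 5.1722 = 239.7125 keV

(Intermediate values are shown rounded; full precision is carried through to the final answer.)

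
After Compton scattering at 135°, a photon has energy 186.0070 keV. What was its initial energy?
491.2998 keV

Convert final energy to wavelength (hc ≈ 1239.842 keV·pm):
λ' = hc/E' = 1239.842 / 186.0070 = 6.6656 pm

Calculate the Compton shift:
Δλ = λ_C(1 - cos(135°))
Δλ = 2.4263 × (1 - cos(135°))
Δλ = 4.1420 pm

Initial wavelength:
λ = λ' - Δλ = 6.6656 - 4.1420 = 2.5236 pm

Initial energy:
E = hc/λ = 1239.842 / 2.5236 = 491.2998 keV

(Intermediate values are shown rounded; full precision is carried through to the final answer.)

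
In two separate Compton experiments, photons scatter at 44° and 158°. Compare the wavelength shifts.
158° produces the larger shift by a factor of 6.867

Calculate both shifts using Δλ = λ_C(1 - cos θ):

For θ₁ = 44°:
Δλ₁ = 2.4263 × (1 - cos(44°))
Δλ₁ = 2.4263 × 0.2807
Δλ₁ = 0.6810 pm

For θ₂ = 158°:
Δλ₂ = 2.4263 × (1 - cos(158°))
Δλ₂ = 2.4263 × 1.9272
Δλ₂ = 4.6759 pm

The 158° angle produces the larger shift.
Ratio: 4.6759/0.6810 = 6.867

(Intermediate values are shown rounded; full precision is carried through to the final answer.)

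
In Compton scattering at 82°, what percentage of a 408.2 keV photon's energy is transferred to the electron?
0.4075 (or 40.75%)

Calculate initial and final photon energies:

Initial: E₀ = 408.2 keV → λ₀ = 3.0373 pm
Compton shift: Δλ = 2.0886 pm
Final wavelength: λ' = 5.1260 pm
Final energy: E' = 241.8745 keV

Fractional energy loss:
(E₀ - E')/E₀ = (408.2000 - 241.8745)/408.2000
= 166.3255/408.2000
= 0.4075
= 40.75%

(Intermediate values are shown rounded; full precision is carried through to the final answer.)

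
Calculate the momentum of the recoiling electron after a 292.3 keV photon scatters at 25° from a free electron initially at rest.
6.6357e-23 kg·m/s

The electron is initially at rest, so by conservation of momentum:
p⃗_e = p⃗₀ − p⃗'  (incident photon momentum minus scattered photon momentum)

Photon momentum magnitudes (p = h/λ = E/c):
λ₀ = hc/E₀ = 4.2417 pm → p₀ = h/λ₀ = 1.5621e-22 kg·m/s
Δλ = λ_C(1 − cos 25°) = 0.2273 pm
λ' = 4.4690 pm → p' = h/λ' = 1.4827e-22 kg·m/s

The scattered photon makes angle θ = 25° with the incident direction, so by the law of cosines:
|p⃗_e|² = p₀² + p'² − 2p₀p'cos θ
|p⃗_e|² = (1.5621e-22)² + (1.4827e-22)² − 2·1.5621e-22·1.4827e-22·cos(25°)
|p⃗_e| = 6.6357e-23 kg·m/s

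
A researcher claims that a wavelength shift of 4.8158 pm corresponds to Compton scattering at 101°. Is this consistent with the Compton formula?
No, inconsistent

Calculate the expected shift for θ = 101°:

Δλ_expected = λ_C(1 - cos(101°))
Δλ_expected = 2.4263 × (1 - cos(101°))
Δλ_expected = 2.4263 × 1.1908
Δλ_expected = 2.8893 pm

Given shift: 4.8158 pm
Expected shift: 2.8893 pm
Difference: 1.9265 pm

The values do not match. The given shift corresponds to θ ≈ 170.0°, not 101°.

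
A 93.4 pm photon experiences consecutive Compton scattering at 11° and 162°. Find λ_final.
98.1784 pm

Apply Compton shift twice:

First scattering at θ₁ = 11°:
Δλ₁ = λ_C(1 - cos(11°))
Δλ₁ = 2.4263 × 0.0184
Δλ₁ = 0.0446 pm

After first scattering:
λ₁ = 93.4 + 0.0446 = 93.4446 pm

Second scattering at θ₂ = 162°:
Δλ₂ = λ_C(1 - cos(162°))
Δλ₂ = 2.4263 × 1.9511
Δλ₂ = 4.7339 pm

Final wavelength:
λ₂ = 93.4446 + 4.7339 = 98.1784 pm

Total shift: Δλ_total = 0.0446 + 4.7339 = 4.7784 pm

(Intermediate values are shown rounded; full precision is carried through to the final answer.)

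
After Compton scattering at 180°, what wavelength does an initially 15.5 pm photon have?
20.3526 pm

Using the Compton formula: λ' = λ + λ_C(1 − cos θ)

For θ = 180°, cos θ = -1 (exact) = -1.0000, so:
1 − cos 180° = 1 − (-1) = 2.0000

Δλ = λ_C × 2.0000 = 2.4263 × 2.0000 = 4.8526 pm

λ' = 15.5 + 4.8526 = 20.3526 pm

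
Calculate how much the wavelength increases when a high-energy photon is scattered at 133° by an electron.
4.0810 pm

Using the Compton scattering formula:
Δλ = λ_C(1 - cos θ)

where λ_C = h/(m_e·c) ≈ 2.4263 pm is the Compton wavelength of an electron.

For θ = 133°:
cos(133°) = -0.6820
1 - cos(133°) = 1.6820

Δλ = 2.4263 × 1.6820
Δλ = 4.0810 pm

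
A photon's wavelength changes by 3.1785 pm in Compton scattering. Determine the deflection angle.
108.06°

From the Compton formula Δλ = λ_C(1 - cos θ), we can solve for θ:

cos θ = 1 - Δλ/λ_C

Given:
- Δλ = 3.1785 pm
- λ_C = h/(m_e·c) ≈ 2.42631024 pm

cos θ = 1 - 3.1785/2.42631024
cos θ = 1 - 1.310014
cos θ = -0.310014

θ = arccos(-0.310014)
θ = 108.06°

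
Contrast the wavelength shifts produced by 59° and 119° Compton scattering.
119° produces the larger shift by a factor of 3.062

Calculate both shifts using Δλ = λ_C(1 - cos θ):

For θ₁ = 59°:
Δλ₁ = 2.4263 × (1 - cos(59°))
Δλ₁ = 2.4263 × 0.4850
Δλ₁ = 1.1767 pm

For θ₂ = 119°:
Δλ₂ = 2.4263 × (1 - cos(119°))
Δλ₂ = 2.4263 × 1.4848
Δλ₂ = 3.6026 pm

The 119° angle produces the larger shift.
Ratio: 3.6026/1.1767 = 3.062

(Intermediate values are shown rounded; full precision is carried through to the final answer.)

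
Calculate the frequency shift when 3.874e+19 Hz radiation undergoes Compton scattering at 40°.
2.647e+18 Hz (decrease)

Convert frequency to wavelength (c = 299792458 m/s):
λ₀ = c/f₀ = 299792458/3.874e+19 = 7.7385766e-12 m = 7.7386 pm

Calculate Compton shift:
Δλ = λ_C(1 - cos(40°)) = 0.5676 pm

Final wavelength:
λ' = λ₀ + Δλ = 7.7386 + 0.5676 = 8.3062 pm

Final frequency:
f' = c/λ' = 299792458/8.3062254e-12 = 3.6092502e+19 Hz

Frequency shift (decrease):
Δf = f₀ - f' = 3.874e+19 - 3.6092502e+19 = 2.647e+18 Hz

(Intermediate values are shown rounded; full precision is carried through to the final answer.)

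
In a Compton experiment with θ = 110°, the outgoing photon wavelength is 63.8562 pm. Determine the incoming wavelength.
60.6000 pm

From λ' = λ + Δλ, we have λ = λ' - Δλ

First calculate the Compton shift:
Δλ = λ_C(1 - cos θ)
Δλ = 2.4263 × (1 - cos(110°))
Δλ = 2.4263 × 1.3420
Δλ = 3.2562 pm

Initial wavelength:
λ = λ' - Δλ
λ = 63.8562 - 3.2562
λ = 60.6000 pm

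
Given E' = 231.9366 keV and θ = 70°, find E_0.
330.7000 keV

Convert final energy to wavelength (hc ≈ 1239.842 keV·pm):
λ' = hc/E' = 1239.842 / 231.9366 = 5.3456 pm

Calculate the Compton shift:
Δλ = λ_C(1 - cos(70°))
Δλ = 2.4263 × (1 - cos(70°))
Δλ = 1.5965 pm

Initial wavelength:
λ = λ' - Δλ = 5.3456 - 1.5965 = 3.7491 pm

Initial energy:
E = hc/λ = 1239.842 / 3.7491 = 330.7000 keV

(Intermediate values are shown rounded; full precision is carried through to the final answer.)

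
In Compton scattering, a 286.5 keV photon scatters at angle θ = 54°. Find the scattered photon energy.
232.7159 keV

First convert energy to wavelength:
λ = hc/E, with hc ≈ 1239.842 keV·pm (i.e. 1239.842 eV·nm)

For E = 286.5 keV = 286500 eV:
λ = 1239.842 keV·pm / 286.5 keV
λ = 4.3275 pm

Calculate the Compton shift:
Δλ = λ_C(1 - cos(54°)) = 2.4263 × 0.4122
Δλ = 1.0002 pm

Final wavelength:
λ' = 4.3275 + 1.0002 = 5.3277 pm

Final energy:
E' = hc/λ' = 1239.842 / 5.3277 = 232.7159 keV

(Intermediate values are shown rounded; full precision is carried through to the final answer.)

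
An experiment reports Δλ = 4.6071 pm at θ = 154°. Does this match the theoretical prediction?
Yes, consistent

Calculate the expected shift for θ = 154°:

Δλ_expected = λ_C(1 - cos(154°))
Δλ_expected = 2.4263 × (1 - cos(154°))
Δλ_expected = 2.4263 × 1.8988
Δλ_expected = 4.6071 pm

Given shift: 4.6071 pm
Expected shift: 4.6071 pm
Difference: 0.0000 pm

The values match. This is consistent with Compton scattering at the stated angle.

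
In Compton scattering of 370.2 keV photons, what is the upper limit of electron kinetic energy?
219.0317 keV

Maximum energy transfer occurs at θ = 180° (backscattering).

Initial photon: E₀ = 370.2 keV → λ₀ = 3.3491 pm

Maximum Compton shift (at 180°):
Δλ_max = 2λ_C = 2 × 2.4263 = 4.8526 pm

Final wavelength:
λ' = 3.3491 + 4.8526 = 8.2017 pm

Minimum photon energy (maximum energy to electron):
E'_min = hc/λ' = 151.1683 keV

Maximum electron kinetic energy:
K_max = E₀ - E'_min = 370.2000 - 151.1683 = 219.0317 keV

(Intermediate values are shown rounded; full precision is carried through to the final answer.)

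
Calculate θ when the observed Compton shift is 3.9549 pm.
129.05°

From the Compton formula Δλ = λ_C(1 - cos θ), we can solve for θ:

cos θ = 1 - Δλ/λ_C

Given:
- Δλ = 3.9549 pm
- λ_C = h/(m_e·c) ≈ 2.42631024 pm

cos θ = 1 - 3.9549/2.42631024
cos θ = 1 - 1.630006
cos θ = -0.630006

θ = arccos(-0.630006)
θ = 129.05°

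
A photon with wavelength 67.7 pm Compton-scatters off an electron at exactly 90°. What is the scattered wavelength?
70.1263 pm

Using the Compton formula: λ' = λ + λ_C(1 − cos θ)

For θ = 90°, cos θ = 0 (exact) = 0.0000, so:
1 − cos 90° = 1 − (0) = 1.0000

Δλ = λ_C × 1.0000 = 2.4263 × 1.0000 = 2.4263 pm

λ' = 67.7 + 2.4263 = 70.1263 pm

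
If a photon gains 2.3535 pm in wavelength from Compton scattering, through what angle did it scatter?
88.28°

From the Compton formula Δλ = λ_C(1 - cos θ), we can solve for θ:

cos θ = 1 - Δλ/λ_C

Given:
- Δλ = 2.3535 pm
- λ_C = h/(m_e·c) ≈ 2.42631024 pm

cos θ = 1 - 2.3535/2.42631024
cos θ = 1 - 0.969991
cos θ = 0.030009

θ = arccos(0.030009)
θ = 88.28°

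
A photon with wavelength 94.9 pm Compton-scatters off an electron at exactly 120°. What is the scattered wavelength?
98.5395 pm

Using the Compton formula: λ' = λ + λ_C(1 − cos θ)

For θ = 120°, cos θ = -1/2 (exact) = -0.5000, so:
1 − cos 120° = 1 − (-1/2) = 1.5000

Δλ = λ_C × 1.5000 = 2.4263 × 1.5000 = 3.6395 pm

λ' = 94.9 + 3.6395 = 98.5395 pm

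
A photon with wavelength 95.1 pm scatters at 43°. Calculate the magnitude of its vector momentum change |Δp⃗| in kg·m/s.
5.0900e-24 kg·m/s

Photon momentum magnitude is p = h/λ.

Initial momentum:
p₀ = h/λ = 6.6261e-34/9.5100e-11 = 6.9675e-24 kg·m/s

After scattering:
λ' = λ + Δλ = 95.1 + 0.6518 = 95.7518 pm
p' = h/λ' = 6.6261e-34/9.5752e-11 = 6.9200e-24 kg·m/s

Momentum is a vector; the scattered photon's direction makes angle θ = 43° with the incident direction. The magnitude of the vector change Δp⃗ = p⃗₀ − p⃗' is found from the law of cosines:
|Δp⃗|² = p₀² + p'² − 2p₀p'cos θ
|Δp⃗|² = (6.9675e-24)² + (6.9200e-24)² − 2·6.9675e-24·6.9200e-24·cos(43°)
|Δp⃗| = 5.0900e-24 kg·m/s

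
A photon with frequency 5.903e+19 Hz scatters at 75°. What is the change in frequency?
1.544e+19 Hz (decrease)

Convert frequency to wavelength (c = 299792458 m/s):
λ₀ = c/f₀ = 299792458/5.903e+19 = 5.0786457e-12 m = 5.0786 pm

Calculate Compton shift:
Δλ = λ_C(1 - cos(75°)) = 1.7983 pm

Final wavelength:
λ' = λ₀ + Δλ = 5.0786 + 1.7983 = 6.8770 pm

Final frequency:
f' = c/λ' = 299792458/6.8769807e-12 = 4.3593616e+19 Hz

Frequency shift (decrease):
Δf = f₀ - f' = 5.903e+19 - 4.3593616e+19 = 1.544e+19 Hz

(Intermediate values are shown rounded; full precision is carried through to the final answer.)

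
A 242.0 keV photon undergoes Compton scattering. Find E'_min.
124.2833 keV (at θ = 180°)

The scattered photon has minimum energy when its wavelength is maximum, i.e., when the Compton shift Δλ = λ_C(1 − cos θ) is maximum. This occurs at θ = 180° (backscattering), giving Δλ_max = 2λ_C = 4.8526 pm.

Initial wavelength: λ₀ = hc/E₀ = 5.1233 pm
Maximum final wavelength: λ'_max = λ₀ + 2λ_C = 5.1233 + 4.8526 = 9.9759 pm
Minimum final energy: E'_min = hc/λ'_max = 124.2833 keV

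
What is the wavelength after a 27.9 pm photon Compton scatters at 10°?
27.9369 pm

Using the Compton scattering formula:
λ' = λ + Δλ = λ + λ_C(1 - cos θ)

Given:
- Initial wavelength λ = 27.9 pm
- Scattering angle θ = 10°
- Compton wavelength λ_C ≈ 2.4263 pm

Calculate the shift:
Δλ = 2.4263 × (1 - cos(10°))
Δλ = 2.4263 × 0.0152
Δλ = 0.0369 pm

Final wavelength:
λ' = 27.9 + 0.0369 = 27.9369 pm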